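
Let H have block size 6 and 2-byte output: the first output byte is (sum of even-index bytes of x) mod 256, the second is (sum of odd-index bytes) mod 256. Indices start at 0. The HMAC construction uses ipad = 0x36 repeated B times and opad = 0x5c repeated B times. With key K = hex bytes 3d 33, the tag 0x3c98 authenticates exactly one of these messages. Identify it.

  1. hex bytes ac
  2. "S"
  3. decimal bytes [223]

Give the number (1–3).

Key hex bytes 3d 33 is 2 bytes ≤ B = 6; zero-pad to 6 bytes: K' = 3d 33 00 00 00 00.
K' ⊕ ipad = 0b 05 36 36 36 36; K' ⊕ opad = 61 6f 5c 5c 5c 5c.
m1: inner = H(0b 05 36 36 36 36 ac) = 23 71; tag = H(61 6f 5c 5c 5c 5c 23 71) = 3c98 ← matches
m2: inner = H(0b 05 36 36 36 36 53) = ca 71; tag = H(61 6f 5c 5c 5c 5c ca 71) = e398
m3: inner = H(0b 05 36 36 36 36 df) = 56 71; tag = H(61 6f 5c 5c 5c 5c 56 71) = 6f98

1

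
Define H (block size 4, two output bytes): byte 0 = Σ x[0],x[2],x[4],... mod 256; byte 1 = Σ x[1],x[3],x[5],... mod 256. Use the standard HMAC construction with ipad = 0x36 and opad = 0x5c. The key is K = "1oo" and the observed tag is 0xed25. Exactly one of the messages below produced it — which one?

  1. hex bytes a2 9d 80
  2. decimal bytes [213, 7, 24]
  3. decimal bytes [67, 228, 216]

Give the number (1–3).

Key "1oo" = 31 6f 6f is 3 bytes ≤ B = 4; zero-pad to 4 bytes: K' = 31 6f 6f 00.
K' ⊕ ipad = 07 59 59 36; K' ⊕ opad = 6d 33 33 5c.
m1: inner = H(07 59 59 36 a2 9d 80) = 82 2c; tag = H(6d 33 33 5c 82 2c) = 22bb
m2: inner = H(07 59 59 36 d5 07 18) = 4d 96; tag = H(6d 33 33 5c 4d 96) = ed25 ← matches
m3: inner = H(07 59 59 36 43 e4 d8) = 7b 73; tag = H(6d 33 33 5c 7b 73) = 1b02

2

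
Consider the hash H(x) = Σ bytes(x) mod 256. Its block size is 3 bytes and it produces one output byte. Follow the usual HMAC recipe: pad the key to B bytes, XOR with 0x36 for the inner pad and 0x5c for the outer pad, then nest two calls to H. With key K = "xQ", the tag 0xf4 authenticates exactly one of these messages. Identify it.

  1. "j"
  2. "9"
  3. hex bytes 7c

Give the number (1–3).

Key "xQ" = 78 51 is 2 bytes ≤ B = 3; zero-pad to 3 bytes: K' = 78 51 00.
K' ⊕ ipad = 4e 67 36; K' ⊕ opad = 24 0d 5c.
m1: inner = H(4e 67 36 6a) = 55; tag = H(24 0d 5c 55) = e2
m2: inner = H(4e 67 36 39) = 24; tag = H(24 0d 5c 24) = b1
m3: inner = H(4e 67 36 7c) = 67; tag = H(24 0d 5c 67) = f4 ← matches

3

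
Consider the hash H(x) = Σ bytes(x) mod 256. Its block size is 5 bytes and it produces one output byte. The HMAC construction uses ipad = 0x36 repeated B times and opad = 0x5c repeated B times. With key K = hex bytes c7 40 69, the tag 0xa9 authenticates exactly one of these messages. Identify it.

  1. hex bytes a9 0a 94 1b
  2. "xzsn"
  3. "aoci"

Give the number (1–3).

Key hex bytes c7 40 69 is 3 bytes ≤ B = 5; zero-pad to 5 bytes: K' = c7 40 69 00 00.
K' ⊕ ipad = f1 76 5f 36 36; K' ⊕ opad = 9b 1c 35 5c 5c.
m1: inner = H(f1 76 5f 36 36 a9 0a 94 1b) = 94; tag = H(9b 1c 35 5c 5c 94) = 38
m2: inner = H(f1 76 5f 36 36 78 7a 73 6e) = 05; tag = H(9b 1c 35 5c 5c 05) = a9 ← matches
m3: inner = H(f1 76 5f 36 36 61 6f 63 69) = ce; tag = H(9b 1c 35 5c 5c ce) = 72

2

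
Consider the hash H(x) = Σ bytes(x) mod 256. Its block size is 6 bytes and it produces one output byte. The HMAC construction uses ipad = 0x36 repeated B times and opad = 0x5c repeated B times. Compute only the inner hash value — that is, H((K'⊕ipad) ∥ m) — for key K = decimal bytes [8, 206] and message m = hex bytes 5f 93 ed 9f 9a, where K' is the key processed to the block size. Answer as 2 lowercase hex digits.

Key decimal bytes [8, 206] = 08 ce is 2 bytes ≤ B = 6; zero-pad to 6 bytes: K' = 08 ce 00 00 00 00.
K' ⊕ ipad = 3e f8 36 36 36 36.
Inner input = 3e f8 36 36 36 36 ∥ 5f 93 ed 9f 9a.
Inner hash: sum = 62+248+54+54+54+54+95+147+237+159+154 = 1318; mod 256 = 38 → 26.

26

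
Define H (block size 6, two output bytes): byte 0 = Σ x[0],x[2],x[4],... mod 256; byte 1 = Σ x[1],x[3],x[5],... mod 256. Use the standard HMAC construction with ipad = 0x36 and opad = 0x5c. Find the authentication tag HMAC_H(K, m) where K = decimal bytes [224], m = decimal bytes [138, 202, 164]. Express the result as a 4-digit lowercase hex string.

Key decimal bytes [224] = e0 is 1 byte ≤ B = 6; zero-pad to 6 bytes: K' = e0 00 00 00 00 00.
K' ⊕ ipad = d6 36 36 36 36 36.  K' ⊕ opad = bc 5c 5c 5c 5c 5c.
Inner input = (K'⊕ipad) ∥ m = d6 36 36 36 36 36 ∥ 8a ca a4.
Inner hash: even-index sum = 624 mod 256 = 112; odd-index sum = 364 mod 256 = 108 → 70 6c.
Outer input = (K'⊕opad) ∥ inner = bc 5c 5c 5c 5c 5c ∥ 70 6c.
Outer hash (tag): even-index sum = 484 mod 256 = 228; odd-index sum = 384 mod 256 = 128 → e4 80.

e480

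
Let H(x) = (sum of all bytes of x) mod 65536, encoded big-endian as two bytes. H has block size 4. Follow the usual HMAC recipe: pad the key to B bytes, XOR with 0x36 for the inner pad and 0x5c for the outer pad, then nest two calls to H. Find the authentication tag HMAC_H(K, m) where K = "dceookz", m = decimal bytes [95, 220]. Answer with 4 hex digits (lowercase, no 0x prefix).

Key "dceookz" = 64 63 65 6f 6f 6b 7a is 7 bytes > B = 4, so hash it first: H(key) = 02 ef, then zero-pad to 4 bytes: K' = 02 ef 00 00.
K' ⊕ ipad = 34 d9 36 36.  K' ⊕ opad = 5e b3 5c 5c.
Inner input = (K'⊕ipad) ∥ m = 34 d9 36 36 ∥ 5f dc.
Inner hash: sum = 52+217+54+54+95+220 = 692 → 02 b4.
Outer input = (K'⊕opad) ∥ inner = 5e b3 5c 5c ∥ 02 b4.
Outer hash (tag): sum = 94+179+92+92+2+180 = 639 → 02 7f.

027f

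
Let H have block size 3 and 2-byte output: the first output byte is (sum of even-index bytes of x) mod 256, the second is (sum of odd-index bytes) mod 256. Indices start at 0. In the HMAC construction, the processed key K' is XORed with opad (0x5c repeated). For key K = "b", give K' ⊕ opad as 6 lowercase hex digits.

3e5c5c

Key "b" = 62 is 1 byte ≤ B = 3; zero-pad to 3 bytes: K' = 62 00 00.
XOR each byte with 0x5c: 62⊕5c=3e, 00⊕5c=5c, 00⊕5c=5c.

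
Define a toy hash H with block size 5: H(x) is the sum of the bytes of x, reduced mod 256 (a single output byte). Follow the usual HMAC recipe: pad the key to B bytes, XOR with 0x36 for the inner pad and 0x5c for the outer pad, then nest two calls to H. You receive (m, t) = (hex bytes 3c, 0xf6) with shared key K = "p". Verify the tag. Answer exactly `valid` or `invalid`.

Key "p" = 70 is 1 byte ≤ B = 5; zero-pad to 5 bytes: K' = 70 00 00 00 00.
K' ⊕ ipad = 46 36 36 36 36; K' ⊕ opad = 2c 5c 5c 5c 5c.
Inner hash: sum = 70+54+54+54+54+60 = 346; mod 256 = 90 → 5a.
Outer hash (recomputed tag): sum = 44+92+92+92+92+90 = 502; mod 256 = 246 → f6.
Recomputed tag = f6; claimed = f6 → match.

valid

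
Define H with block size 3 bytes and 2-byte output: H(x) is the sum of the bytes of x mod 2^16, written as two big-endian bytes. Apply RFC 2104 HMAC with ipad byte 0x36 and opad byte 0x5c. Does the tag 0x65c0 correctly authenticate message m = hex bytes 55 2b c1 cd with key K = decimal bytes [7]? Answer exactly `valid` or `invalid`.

invalid

Key decimal bytes [7] = 07 is 1 byte ≤ B = 3; zero-pad to 3 bytes: K' = 07 00 00.
K' ⊕ ipad = 31 36 36; K' ⊕ opad = 5b 5c 5c.
Inner hash: sum = 49+54+54+85+43+193+205 = 683 → 02 ab.
Outer hash (recomputed tag): sum = 91+92+92+2+171 = 448 → 01 c0.
Recomputed tag = 01c0; claimed = 65c0 → mismatch.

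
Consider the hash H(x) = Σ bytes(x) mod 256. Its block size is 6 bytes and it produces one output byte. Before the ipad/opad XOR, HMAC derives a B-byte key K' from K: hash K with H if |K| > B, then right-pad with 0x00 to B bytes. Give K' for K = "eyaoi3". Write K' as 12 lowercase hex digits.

6579616f6933

Key "eyaoi3" = 65 79 61 6f 69 33 is exactly B = 6 bytes: K' = 65 79 61 6f 69 33.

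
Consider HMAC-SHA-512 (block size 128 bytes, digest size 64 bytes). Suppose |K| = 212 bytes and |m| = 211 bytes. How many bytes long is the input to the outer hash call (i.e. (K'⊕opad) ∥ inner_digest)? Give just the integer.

Key is 212 > 128 bytes, so it is hashed to 64 bytes then zero-padded to 128: |K'| = 128.
Outer input = (K'⊕opad) ∥ H(inner) → 128 + 64 = 192 bytes.

192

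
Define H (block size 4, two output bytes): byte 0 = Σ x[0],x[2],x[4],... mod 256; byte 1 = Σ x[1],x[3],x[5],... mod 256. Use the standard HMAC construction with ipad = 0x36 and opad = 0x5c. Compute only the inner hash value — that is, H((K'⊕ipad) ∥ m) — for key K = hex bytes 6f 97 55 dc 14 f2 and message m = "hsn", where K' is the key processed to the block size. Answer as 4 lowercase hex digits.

Key hex bytes 6f 97 55 dc 14 f2 is 6 bytes > B = 4, so hash it first: H(key) = d8 65, then zero-pad to 4 bytes: K' = d8 65 00 00.
K' ⊕ ipad = ee 53 36 36.
Inner input = ee 53 36 36 ∥ 68 73 6e.
Inner hash: even-index sum = 506 mod 256 = 250; odd-index sum = 252 mod 256 = 252 → fa fc.

fafc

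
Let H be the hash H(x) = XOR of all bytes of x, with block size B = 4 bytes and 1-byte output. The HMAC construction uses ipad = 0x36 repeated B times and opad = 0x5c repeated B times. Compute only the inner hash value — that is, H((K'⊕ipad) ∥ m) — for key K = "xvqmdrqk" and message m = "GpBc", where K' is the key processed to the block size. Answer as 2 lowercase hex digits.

08

Key "xvqmdrqk" = 78 76 71 6d 64 72 71 6b is 8 bytes > B = 4, so hash it first: H(key) = 1e, then zero-pad to 4 bytes: K' = 1e 00 00 00.
K' ⊕ ipad = 28 36 36 36.
Inner input = 28 36 36 36 ∥ 47 70 42 63.
Inner hash: XOR 28⊕36⊕36⊕36⊕47⊕70⊕42⊕63 = 08.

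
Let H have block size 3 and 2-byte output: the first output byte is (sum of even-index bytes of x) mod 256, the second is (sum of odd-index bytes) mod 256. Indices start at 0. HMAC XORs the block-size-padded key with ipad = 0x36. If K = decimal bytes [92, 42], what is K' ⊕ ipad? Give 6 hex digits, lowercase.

Key decimal bytes [92, 42] = 5c 2a is 2 bytes ≤ B = 3; zero-pad to 3 bytes: K' = 5c 2a 00.
XOR each byte with 0x36: 5c⊕36=6a, 2a⊕36=1c, 00⊕36=36.

6a1c36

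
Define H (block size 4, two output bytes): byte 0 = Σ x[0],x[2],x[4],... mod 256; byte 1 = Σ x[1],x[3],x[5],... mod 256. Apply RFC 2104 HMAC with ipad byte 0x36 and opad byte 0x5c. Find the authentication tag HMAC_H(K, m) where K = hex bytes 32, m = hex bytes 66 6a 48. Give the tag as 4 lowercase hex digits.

b28e

Key hex bytes 32 is 1 byte ≤ B = 4; zero-pad to 4 bytes: K' = 32 00 00 00.
K' ⊕ ipad = 04 36 36 36.  K' ⊕ opad = 6e 5c 5c 5c.
Inner input = (K'⊕ipad) ∥ m = 04 36 36 36 ∥ 66 6a 48.
Inner hash: even-index sum = 232 mod 256 = 232; odd-index sum = 214 mod 256 = 214 → e8 d6.
Outer input = (K'⊕opad) ∥ inner = 6e 5c 5c 5c ∥ e8 d6.
Outer hash (tag): even-index sum = 434 mod 256 = 178; odd-index sum = 398 mod 256 = 142 → b2 8e.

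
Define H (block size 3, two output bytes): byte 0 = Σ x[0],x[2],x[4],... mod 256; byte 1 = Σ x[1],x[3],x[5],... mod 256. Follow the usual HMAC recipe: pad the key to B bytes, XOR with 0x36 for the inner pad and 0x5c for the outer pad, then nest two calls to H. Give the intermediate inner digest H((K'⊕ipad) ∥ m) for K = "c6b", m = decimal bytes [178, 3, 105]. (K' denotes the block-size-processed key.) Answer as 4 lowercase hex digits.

ac1b

Key "c6b" = 63 36 62 is exactly B = 3 bytes: K' = 63 36 62.
K' ⊕ ipad = 55 00 54.
Inner input = 55 00 54 ∥ b2 03 69.
Inner hash: even-index sum = 172 mod 256 = 172; odd-index sum = 283 mod 256 = 27 → ac 1b.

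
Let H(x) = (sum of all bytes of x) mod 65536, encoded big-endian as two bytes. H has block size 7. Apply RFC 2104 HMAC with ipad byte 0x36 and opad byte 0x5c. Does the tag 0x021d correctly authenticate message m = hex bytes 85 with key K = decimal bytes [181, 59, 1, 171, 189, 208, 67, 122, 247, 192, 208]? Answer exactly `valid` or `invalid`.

invalid

Key decimal bytes [181, 59, 1, 171, 189, 208, 67, 122, 247, 192, 208] = b5 3b 01 ab bd d0 43 7a f7 c0 d0 is 11 bytes > B = 7, so hash it first: H(key) = 06 6d, then zero-pad to 7 bytes: K' = 06 6d 00 00 00 00 00.
K' ⊕ ipad = 30 5b 36 36 36 36 36; K' ⊕ opad = 5a 31 5c 5c 5c 5c 5c.
Inner hash: sum = 48+91+54+54+54+54+54+133 = 542 → 02 1e.
Outer hash (recomputed tag): sum = 90+49+92+92+92+92+92+2+30 = 631 → 02 77.
Recomputed tag = 0277; claimed = 021d → mismatch.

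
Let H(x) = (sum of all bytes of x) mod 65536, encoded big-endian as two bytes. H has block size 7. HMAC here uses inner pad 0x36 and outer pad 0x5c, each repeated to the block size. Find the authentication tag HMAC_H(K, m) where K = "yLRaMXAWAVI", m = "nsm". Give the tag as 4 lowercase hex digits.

Key "yLRaMXAWAVI" = 79 4c 52 61 4d 58 41 57 41 56 49 is 11 bytes > B = 7, so hash it first: H(key) = 03 95, then zero-pad to 7 bytes: K' = 03 95 00 00 00 00 00.
K' ⊕ ipad = 35 a3 36 36 36 36 36.  K' ⊕ opad = 5f c9 5c 5c 5c 5c 5c.
Inner input = (K'⊕ipad) ∥ m = 35 a3 36 36 36 36 36 ∥ 6e 73 6d.
Inner hash: sum = 53+163+54+54+54+54+54+110+115+109 = 820 → 03 34.
Outer input = (K'⊕opad) ∥ inner = 5f c9 5c 5c 5c 5c 5c ∥ 03 34.
Outer hash (tag): sum = 95+201+92+92+92+92+92+3+52 = 811 → 03 2b.

032b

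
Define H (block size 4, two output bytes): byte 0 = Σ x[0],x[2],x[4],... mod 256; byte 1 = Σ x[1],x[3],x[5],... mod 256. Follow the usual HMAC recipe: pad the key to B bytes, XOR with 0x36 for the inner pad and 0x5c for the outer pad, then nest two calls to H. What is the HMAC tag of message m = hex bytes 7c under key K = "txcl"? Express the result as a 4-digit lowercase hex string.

Key "txcl" = 74 78 63 6c is exactly B = 4 bytes: K' = 74 78 63 6c.
K' ⊕ ipad = 42 4e 55 5a.  K' ⊕ opad = 28 24 3f 30.
Inner input = (K'⊕ipad) ∥ m = 42 4e 55 5a ∥ 7c.
Inner hash: even-index sum = 275 mod 256 = 19; odd-index sum = 168 mod 256 = 168 → 13 a8.
Outer input = (K'⊕opad) ∥ inner = 28 24 3f 30 ∥ 13 a8.
Outer hash (tag): even-index sum = 122 mod 256 = 122; odd-index sum = 252 mod 256 = 252 → 7a fc.

7afc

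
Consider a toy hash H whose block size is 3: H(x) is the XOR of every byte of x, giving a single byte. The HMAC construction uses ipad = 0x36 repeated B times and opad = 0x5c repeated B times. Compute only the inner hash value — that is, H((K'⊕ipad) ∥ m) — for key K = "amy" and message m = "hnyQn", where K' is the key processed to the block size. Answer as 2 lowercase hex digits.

Key "amy" = 61 6d 79 is exactly B = 3 bytes: K' = 61 6d 79.
K' ⊕ ipad = 57 5b 4f.
Inner input = 57 5b 4f ∥ 68 6e 79 51 6e.
Inner hash: XOR 57⊕5b⊕4f⊕68⊕6e⊕79⊕51⊕6e = 03.

03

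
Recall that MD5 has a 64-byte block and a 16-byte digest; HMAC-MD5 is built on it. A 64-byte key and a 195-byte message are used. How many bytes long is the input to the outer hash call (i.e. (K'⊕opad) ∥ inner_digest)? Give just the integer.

80

Key is 64 ≤ 64 bytes, zero-padded: |K'| = 64.
Outer input = (K'⊕opad) ∥ H(inner) → 64 + 16 = 80 bytes.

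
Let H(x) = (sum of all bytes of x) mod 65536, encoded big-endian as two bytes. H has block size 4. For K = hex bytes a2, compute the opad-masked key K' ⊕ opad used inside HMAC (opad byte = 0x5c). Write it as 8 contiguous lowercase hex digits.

fe5c5c5c

Key hex bytes a2 is 1 byte ≤ B = 4; zero-pad to 4 bytes: K' = a2 00 00 00.
XOR each byte with 0x5c: a2⊕5c=fe, 00⊕5c=5c, 00⊕5c=5c, 00⊕5c=5c.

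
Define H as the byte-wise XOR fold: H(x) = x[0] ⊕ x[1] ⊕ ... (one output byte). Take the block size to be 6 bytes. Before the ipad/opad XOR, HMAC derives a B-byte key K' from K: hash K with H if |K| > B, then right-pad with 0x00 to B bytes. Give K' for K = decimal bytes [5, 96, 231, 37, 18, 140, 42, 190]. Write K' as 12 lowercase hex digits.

|K| = 8 > B = 6, so first hash the key.
H(K): XOR 05⊕60⊕e7⊕25⊕12⊕8c⊕2a⊕be = ad.
Zero-pad H(K) = ad to 6 bytes: K' = ad 00 00 00 00 00.

ad0000000000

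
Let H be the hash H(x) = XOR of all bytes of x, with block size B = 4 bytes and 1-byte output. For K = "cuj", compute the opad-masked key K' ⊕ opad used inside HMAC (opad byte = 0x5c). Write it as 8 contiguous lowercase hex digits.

Key "cuj" = 63 75 6a is 3 bytes ≤ B = 4; zero-pad to 4 bytes: K' = 63 75 6a 00.
XOR each byte with 0x5c: 63⊕5c=3f, 75⊕5c=29, 6a⊕5c=36, 00⊕5c=5c.

3f29365c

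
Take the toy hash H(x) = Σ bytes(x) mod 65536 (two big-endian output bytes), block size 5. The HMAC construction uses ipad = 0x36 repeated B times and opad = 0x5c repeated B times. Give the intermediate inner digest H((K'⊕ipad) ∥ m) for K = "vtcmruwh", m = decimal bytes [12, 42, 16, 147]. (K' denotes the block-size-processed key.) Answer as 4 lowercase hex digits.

0266

Key "vtcmruwh" = 76 74 63 6d 72 75 77 68 is 8 bytes > B = 5, so hash it first: H(key) = 03 80, then zero-pad to 5 bytes: K' = 03 80 00 00 00.
K' ⊕ ipad = 35 b6 36 36 36.
Inner input = 35 b6 36 36 36 ∥ 0c 2a 10 93.
Inner hash: sum = 53+182+54+54+54+12+42+16+147 = 614 → 02 66.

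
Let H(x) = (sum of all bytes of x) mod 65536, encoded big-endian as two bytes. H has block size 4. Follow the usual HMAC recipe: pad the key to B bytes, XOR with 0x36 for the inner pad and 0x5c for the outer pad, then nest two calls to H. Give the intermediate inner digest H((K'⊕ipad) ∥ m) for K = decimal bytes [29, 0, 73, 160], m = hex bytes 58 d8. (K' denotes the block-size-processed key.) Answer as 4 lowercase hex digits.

02a6

Key decimal bytes [29, 0, 73, 160] = 1d 00 49 a0 is exactly B = 4 bytes: K' = 1d 00 49 a0.
K' ⊕ ipad = 2b 36 7f 96.
Inner input = 2b 36 7f 96 ∥ 58 d8.
Inner hash: sum = 43+54+127+150+88+216 = 678 → 02 a6.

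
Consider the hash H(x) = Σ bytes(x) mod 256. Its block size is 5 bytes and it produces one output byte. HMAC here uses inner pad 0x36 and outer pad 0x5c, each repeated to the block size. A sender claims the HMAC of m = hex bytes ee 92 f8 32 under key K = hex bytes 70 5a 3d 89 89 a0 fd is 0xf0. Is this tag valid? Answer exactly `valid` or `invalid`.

invalid

Key hex bytes 70 5a 3d 89 89 a0 fd is 7 bytes > B = 5, so hash it first: H(key) = b6, then zero-pad to 5 bytes: K' = b6 00 00 00 00.
K' ⊕ ipad = 80 36 36 36 36; K' ⊕ opad = ea 5c 5c 5c 5c.
Inner hash: sum = 128+54+54+54+54+238+146+248+50 = 1026; mod 256 = 2 → 02.
Outer hash (recomputed tag): sum = 234+92+92+92+92+2 = 604; mod 256 = 92 → 5c.
Recomputed tag = 5c; claimed = f0 → mismatch.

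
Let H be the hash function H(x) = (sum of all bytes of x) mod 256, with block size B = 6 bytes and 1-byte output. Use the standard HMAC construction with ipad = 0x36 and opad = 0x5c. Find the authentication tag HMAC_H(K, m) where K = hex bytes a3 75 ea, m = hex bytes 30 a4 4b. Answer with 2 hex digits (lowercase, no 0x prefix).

67

Key hex bytes a3 75 ea is 3 bytes ≤ B = 6; zero-pad to 6 bytes: K' = a3 75 ea 00 00 00.
K' ⊕ ipad = 95 43 dc 36 36 36.  K' ⊕ opad = ff 29 b6 5c 5c 5c.
Inner input = (K'⊕ipad) ∥ m = 95 43 dc 36 36 36 ∥ 30 a4 4b.
Inner hash: sum = 149+67+220+54+54+54+48+164+75 = 885; mod 256 = 117 → 75.
Outer input = (K'⊕opad) ∥ inner = ff 29 b6 5c 5c 5c ∥ 75.
Outer hash (tag): sum = 255+41+182+92+92+92+117 = 871; mod 256 = 103 → 67.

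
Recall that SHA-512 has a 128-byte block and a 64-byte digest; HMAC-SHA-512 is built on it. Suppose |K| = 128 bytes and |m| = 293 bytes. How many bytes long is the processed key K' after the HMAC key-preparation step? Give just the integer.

Key is 128 ≤ 128 bytes, zero-padded: |K'| = 128.

128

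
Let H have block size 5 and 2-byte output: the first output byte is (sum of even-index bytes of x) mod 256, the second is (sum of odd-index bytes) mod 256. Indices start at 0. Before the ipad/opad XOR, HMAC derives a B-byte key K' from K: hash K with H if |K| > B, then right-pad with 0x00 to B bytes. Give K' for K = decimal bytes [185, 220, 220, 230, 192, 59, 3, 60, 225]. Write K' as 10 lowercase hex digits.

3939000000

|K| = 9 > B = 5, so first hash the key.
H(K): even-index sum = 825 mod 256 = 57; odd-index sum = 569 mod 256 = 57 → 39 39.
Zero-pad H(K) = 39 39 to 5 bytes: K' = 39 39 00 00 00.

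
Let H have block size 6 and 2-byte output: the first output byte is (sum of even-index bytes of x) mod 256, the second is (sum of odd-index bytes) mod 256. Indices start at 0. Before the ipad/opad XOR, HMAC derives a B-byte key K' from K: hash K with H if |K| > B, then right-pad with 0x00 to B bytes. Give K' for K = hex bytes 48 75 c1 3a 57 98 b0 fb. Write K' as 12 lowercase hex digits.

|K| = 8 > B = 6, so first hash the key.
H(K): even-index sum = 528 mod 256 = 16; odd-index sum = 578 mod 256 = 66 → 10 42.
Zero-pad H(K) = 10 42 to 6 bytes: K' = 10 42 00 00 00 00.

104200000000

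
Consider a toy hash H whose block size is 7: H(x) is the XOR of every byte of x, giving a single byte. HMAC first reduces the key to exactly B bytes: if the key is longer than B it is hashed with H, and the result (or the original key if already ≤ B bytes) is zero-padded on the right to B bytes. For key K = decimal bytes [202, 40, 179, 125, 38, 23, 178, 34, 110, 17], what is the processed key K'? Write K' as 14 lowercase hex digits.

|K| = 10 > B = 7, so first hash the key.
H(K): XOR ca⊕28⊕b3⊕7d⊕26⊕17⊕b2⊕22⊕6e⊕11 = f2.
Zero-pad H(K) = f2 to 7 bytes: K' = f2 00 00 00 00 00 00.

f2000000000000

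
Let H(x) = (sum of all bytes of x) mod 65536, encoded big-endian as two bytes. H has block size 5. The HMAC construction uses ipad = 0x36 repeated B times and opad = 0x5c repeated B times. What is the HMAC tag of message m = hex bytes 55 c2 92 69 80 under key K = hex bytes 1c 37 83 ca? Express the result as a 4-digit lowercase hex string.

0324

Key hex bytes 1c 37 83 ca is 4 bytes ≤ B = 5; zero-pad to 5 bytes: K' = 1c 37 83 ca 00.
K' ⊕ ipad = 2a 01 b5 fc 36.  K' ⊕ opad = 40 6b df 96 5c.
Inner input = (K'⊕ipad) ∥ m = 2a 01 b5 fc 36 ∥ 55 c2 92 69 80.
Inner hash: sum = 42+1+181+252+54+85+194+146+105+128 = 1188 → 04 a4.
Outer input = (K'⊕opad) ∥ inner = 40 6b df 96 5c ∥ 04 a4.
Outer hash (tag): sum = 64+107+223+150+92+4+164 = 804 → 03 24.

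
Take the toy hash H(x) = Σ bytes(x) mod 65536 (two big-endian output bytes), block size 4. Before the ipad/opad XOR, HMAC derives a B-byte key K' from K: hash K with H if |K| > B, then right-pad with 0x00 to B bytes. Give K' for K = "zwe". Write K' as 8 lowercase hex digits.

Key "zwe" = 7a 77 65 is 3 bytes ≤ B = 4; zero-pad to 4 bytes: K' = 7a 77 65 00.

7a776500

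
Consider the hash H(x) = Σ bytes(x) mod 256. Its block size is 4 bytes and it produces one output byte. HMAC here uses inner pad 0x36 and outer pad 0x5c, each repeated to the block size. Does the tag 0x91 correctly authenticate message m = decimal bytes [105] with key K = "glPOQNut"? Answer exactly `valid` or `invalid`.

Key "glPOQNut" = 67 6c 50 4f 51 4e 75 74 is 8 bytes > B = 4, so hash it first: H(key) = fa, then zero-pad to 4 bytes: K' = fa 00 00 00.
K' ⊕ ipad = cc 36 36 36; K' ⊕ opad = a6 5c 5c 5c.
Inner hash: sum = 204+54+54+54+105 = 471; mod 256 = 215 → d7.
Outer hash (recomputed tag): sum = 166+92+92+92+215 = 657; mod 256 = 145 → 91.
Recomputed tag = 91; claimed = 91 → match.

valid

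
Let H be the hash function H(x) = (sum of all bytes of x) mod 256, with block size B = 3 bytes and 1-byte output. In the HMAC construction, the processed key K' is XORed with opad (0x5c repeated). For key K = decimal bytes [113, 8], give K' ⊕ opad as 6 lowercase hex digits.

2d545c

Key decimal bytes [113, 8] = 71 08 is 2 bytes ≤ B = 3; zero-pad to 3 bytes: K' = 71 08 00.
XOR each byte with 0x5c: 71⊕5c=2d, 08⊕5c=54, 00⊕5c=5c.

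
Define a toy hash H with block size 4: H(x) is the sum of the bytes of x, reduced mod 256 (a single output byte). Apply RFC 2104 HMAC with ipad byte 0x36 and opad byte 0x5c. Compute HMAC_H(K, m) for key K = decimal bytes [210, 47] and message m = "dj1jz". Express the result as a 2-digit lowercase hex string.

05

Key decimal bytes [210, 47] = d2 2f is 2 bytes ≤ B = 4; zero-pad to 4 bytes: K' = d2 2f 00 00.
K' ⊕ ipad = e4 19 36 36.  K' ⊕ opad = 8e 73 5c 5c.
Inner input = (K'⊕ipad) ∥ m = e4 19 36 36 ∥ 64 6a 31 6a 7a.
Inner hash: sum = 228+25+54+54+100+106+49+106+122 = 844; mod 256 = 76 → 4c.
Outer input = (K'⊕opad) ∥ inner = 8e 73 5c 5c ∥ 4c.
Outer hash (tag): sum = 142+115+92+92+76 = 517; mod 256 = 5 → 05.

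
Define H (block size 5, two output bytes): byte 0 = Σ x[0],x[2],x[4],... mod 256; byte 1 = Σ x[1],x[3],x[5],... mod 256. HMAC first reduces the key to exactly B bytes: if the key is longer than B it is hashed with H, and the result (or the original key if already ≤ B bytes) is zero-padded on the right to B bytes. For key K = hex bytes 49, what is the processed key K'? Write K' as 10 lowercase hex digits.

Key hex bytes 49 is 1 byte ≤ B = 5; zero-pad to 5 bytes: K' = 49 00 00 00 00.

4900000000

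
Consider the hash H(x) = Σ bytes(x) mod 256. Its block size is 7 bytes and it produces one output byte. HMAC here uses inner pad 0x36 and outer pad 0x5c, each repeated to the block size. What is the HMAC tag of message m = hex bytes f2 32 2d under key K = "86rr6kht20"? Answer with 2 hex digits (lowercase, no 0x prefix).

31

Key "86rr6kht20" = 38 36 72 72 36 6b 68 74 32 30 is 10 bytes > B = 7, so hash it first: H(key) = 31, then zero-pad to 7 bytes: K' = 31 00 00 00 00 00 00.
K' ⊕ ipad = 07 36 36 36 36 36 36.  K' ⊕ opad = 6d 5c 5c 5c 5c 5c 5c.
Inner input = (K'⊕ipad) ∥ m = 07 36 36 36 36 36 36 ∥ f2 32 2d.
Inner hash: sum = 7+54+54+54+54+54+54+242+50+45 = 668; mod 256 = 156 → 9c.
Outer input = (K'⊕opad) ∥ inner = 6d 5c 5c 5c 5c 5c 5c ∥ 9c.
Outer hash (tag): sum = 109+92+92+92+92+92+92+156 = 817; mod 256 = 49 → 31.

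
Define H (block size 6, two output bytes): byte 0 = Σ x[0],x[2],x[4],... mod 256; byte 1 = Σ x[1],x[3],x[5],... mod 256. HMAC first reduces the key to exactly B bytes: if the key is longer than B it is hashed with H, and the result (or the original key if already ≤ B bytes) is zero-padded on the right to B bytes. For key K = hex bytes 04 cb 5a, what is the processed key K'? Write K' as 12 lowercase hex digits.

04cb5a000000

Key hex bytes 04 cb 5a is 3 bytes ≤ B = 6; zero-pad to 6 bytes: K' = 04 cb 5a 00 00 00.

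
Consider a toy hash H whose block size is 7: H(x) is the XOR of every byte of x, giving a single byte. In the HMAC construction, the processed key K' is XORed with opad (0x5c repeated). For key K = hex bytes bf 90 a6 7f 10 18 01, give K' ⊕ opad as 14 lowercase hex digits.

Key hex bytes bf 90 a6 7f 10 18 01 is exactly B = 7 bytes: K' = bf 90 a6 7f 10 18 01.
XOR each byte with 0x5c: bf⊕5c=e3, 90⊕5c=cc, a6⊕5c=fa, 7f⊕5c=23, 10⊕5c=4c, 18⊕5c=44, 01⊕5c=5d.

e3ccfa234c445d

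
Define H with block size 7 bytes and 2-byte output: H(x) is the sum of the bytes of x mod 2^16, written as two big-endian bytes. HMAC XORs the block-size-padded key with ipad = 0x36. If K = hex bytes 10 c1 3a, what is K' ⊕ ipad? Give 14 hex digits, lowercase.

26f70c36363636

Key hex bytes 10 c1 3a is 3 bytes ≤ B = 7; zero-pad to 7 bytes: K' = 10 c1 3a 00 00 00 00.
XOR each byte with 0x36: 10⊕36=26, c1⊕36=f7, 3a⊕36=0c, 00⊕36=36, 00⊕36=36, 00⊕36=36, 00⊕36=36.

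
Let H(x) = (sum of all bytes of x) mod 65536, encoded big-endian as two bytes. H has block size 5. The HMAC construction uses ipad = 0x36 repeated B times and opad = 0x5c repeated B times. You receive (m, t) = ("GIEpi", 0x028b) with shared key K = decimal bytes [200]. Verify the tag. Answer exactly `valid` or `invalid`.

Key decimal bytes [200] = c8 is 1 byte ≤ B = 5; zero-pad to 5 bytes: K' = c8 00 00 00 00.
K' ⊕ ipad = fe 36 36 36 36; K' ⊕ opad = 94 5c 5c 5c 5c.
Inner hash: sum = 254+54+54+54+54+71+73+69+112+105 = 900 → 03 84.
Outer hash (recomputed tag): sum = 148+92+92+92+92+3+132 = 651 → 02 8b.
Recomputed tag = 028b; claimed = 028b → match.

valid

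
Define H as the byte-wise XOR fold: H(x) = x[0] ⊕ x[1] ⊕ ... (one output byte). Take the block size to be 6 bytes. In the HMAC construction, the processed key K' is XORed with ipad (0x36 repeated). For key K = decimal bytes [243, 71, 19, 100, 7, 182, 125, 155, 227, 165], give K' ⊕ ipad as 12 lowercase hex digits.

e43636363636

Key decimal bytes [243, 71, 19, 100, 7, 182, 125, 155, 227, 165] = f3 47 13 64 07 b6 7d 9b e3 a5 is 10 bytes > B = 6, so hash it first: H(key) = d2, then zero-pad to 6 bytes: K' = d2 00 00 00 00 00.
XOR each byte with 0x36: d2⊕36=e4, 00⊕36=36, 00⊕36=36, 00⊕36=36, 00⊕36=36, 00⊕36=36.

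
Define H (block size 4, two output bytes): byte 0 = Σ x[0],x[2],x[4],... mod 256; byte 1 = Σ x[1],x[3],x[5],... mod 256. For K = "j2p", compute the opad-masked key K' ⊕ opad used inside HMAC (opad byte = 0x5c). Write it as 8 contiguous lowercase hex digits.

Key "j2p" = 6a 32 70 is 3 bytes ≤ B = 4; zero-pad to 4 bytes: K' = 6a 32 70 00.
XOR each byte with 0x5c: 6a⊕5c=36, 32⊕5c=6e, 70⊕5c=2c, 00⊕5c=5c.

366e2c5c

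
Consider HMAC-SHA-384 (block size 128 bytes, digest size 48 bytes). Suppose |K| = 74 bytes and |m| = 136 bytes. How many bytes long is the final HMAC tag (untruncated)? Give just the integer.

The tag is one SHA-384 digest: 48 bytes.

48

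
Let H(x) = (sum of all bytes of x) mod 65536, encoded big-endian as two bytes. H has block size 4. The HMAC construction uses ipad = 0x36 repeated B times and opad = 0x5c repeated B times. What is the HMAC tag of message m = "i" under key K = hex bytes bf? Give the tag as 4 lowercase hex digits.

Key hex bytes bf is 1 byte ≤ B = 4; zero-pad to 4 bytes: K' = bf 00 00 00.
K' ⊕ ipad = 89 36 36 36.  K' ⊕ opad = e3 5c 5c 5c.
Inner input = (K'⊕ipad) ∥ m = 89 36 36 36 ∥ 69.
Inner hash: sum = 137+54+54+54+105 = 404 → 01 94.
Outer input = (K'⊕opad) ∥ inner = e3 5c 5c 5c ∥ 01 94.
Outer hash (tag): sum = 227+92+92+92+1+148 = 652 → 02 8c.

028c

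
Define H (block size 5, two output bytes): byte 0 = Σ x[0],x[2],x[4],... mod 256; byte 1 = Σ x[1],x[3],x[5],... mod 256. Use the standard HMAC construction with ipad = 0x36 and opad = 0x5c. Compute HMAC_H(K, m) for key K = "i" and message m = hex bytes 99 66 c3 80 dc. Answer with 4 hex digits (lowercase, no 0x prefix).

9169

Key "i" = 69 is 1 byte ≤ B = 5; zero-pad to 5 bytes: K' = 69 00 00 00 00.
K' ⊕ ipad = 5f 36 36 36 36.  K' ⊕ opad = 35 5c 5c 5c 5c.
Inner input = (K'⊕ipad) ∥ m = 5f 36 36 36 36 ∥ 99 66 c3 80 dc.
Inner hash: even-index sum = 433 mod 256 = 177; odd-index sum = 676 mod 256 = 164 → b1 a4.
Outer input = (K'⊕opad) ∥ inner = 35 5c 5c 5c 5c ∥ b1 a4.
Outer hash (tag): even-index sum = 401 mod 256 = 145; odd-index sum = 361 mod 256 = 105 → 91 69.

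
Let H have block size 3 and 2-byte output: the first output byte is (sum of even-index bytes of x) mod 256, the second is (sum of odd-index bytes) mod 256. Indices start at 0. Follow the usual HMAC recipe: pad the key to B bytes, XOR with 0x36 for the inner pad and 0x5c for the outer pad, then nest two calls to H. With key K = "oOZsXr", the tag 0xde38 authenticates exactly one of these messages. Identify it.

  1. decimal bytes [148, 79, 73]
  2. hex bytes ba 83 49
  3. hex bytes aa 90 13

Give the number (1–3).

Key "oOZsXr" = 6f 4f 5a 73 58 72 is 6 bytes > B = 3, so hash it first: H(key) = 21 34, then zero-pad to 3 bytes: K' = 21 34 00.
K' ⊕ ipad = 17 02 36; K' ⊕ opad = 7d 68 5c.
m1: inner = H(17 02 36 94 4f 49) = 9c df; tag = H(7d 68 5c 9c df) = b804
m2: inner = H(17 02 36 ba 83 49) = d0 05; tag = H(7d 68 5c d0 05) = de38 ← matches
m3: inner = H(17 02 36 aa 90 13) = dd bf; tag = H(7d 68 5c dd bf) = 9845

2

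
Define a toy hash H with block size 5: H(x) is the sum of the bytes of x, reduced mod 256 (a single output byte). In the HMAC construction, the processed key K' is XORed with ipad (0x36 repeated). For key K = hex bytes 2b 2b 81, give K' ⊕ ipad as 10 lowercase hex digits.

1d1db73636

Key hex bytes 2b 2b 81 is 3 bytes ≤ B = 5; zero-pad to 5 bytes: K' = 2b 2b 81 00 00.
XOR each byte with 0x36: 2b⊕36=1d, 2b⊕36=1d, 81⊕36=b7, 00⊕36=36, 00⊕36=36.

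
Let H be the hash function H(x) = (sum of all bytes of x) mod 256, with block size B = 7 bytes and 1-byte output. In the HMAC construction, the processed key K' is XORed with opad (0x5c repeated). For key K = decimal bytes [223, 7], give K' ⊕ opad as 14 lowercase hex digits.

835b5c5c5c5c5c

Key decimal bytes [223, 7] = df 07 is 2 bytes ≤ B = 7; zero-pad to 7 bytes: K' = df 07 00 00 00 00 00.
XOR each byte with 0x5c: df⊕5c=83, 07⊕5c=5b, 00⊕5c=5c, 00⊕5c=5c, 00⊕5c=5c, 00⊕5c=5c, 00⊕5c=5c.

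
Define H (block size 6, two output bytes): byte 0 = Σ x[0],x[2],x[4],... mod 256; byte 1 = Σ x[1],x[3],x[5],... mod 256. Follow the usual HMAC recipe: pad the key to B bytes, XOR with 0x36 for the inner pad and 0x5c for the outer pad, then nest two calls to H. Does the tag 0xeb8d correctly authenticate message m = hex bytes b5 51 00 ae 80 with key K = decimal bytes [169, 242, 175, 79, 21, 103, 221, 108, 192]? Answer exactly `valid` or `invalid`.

valid

Key decimal bytes [169, 242, 175, 79, 21, 103, 221, 108, 192] = a9 f2 af 4f 15 67 dd 6c c0 is 9 bytes > B = 6, so hash it first: H(key) = 0a 14, then zero-pad to 6 bytes: K' = 0a 14 00 00 00 00.
K' ⊕ ipad = 3c 22 36 36 36 36; K' ⊕ opad = 56 48 5c 5c 5c 5c.
Inner hash: even-index sum = 477 mod 256 = 221; odd-index sum = 397 mod 256 = 141 → dd 8d.
Outer hash (recomputed tag): even-index sum = 491 mod 256 = 235; odd-index sum = 397 mod 256 = 141 → eb 8d.
Recomputed tag = eb8d; claimed = eb8d → match.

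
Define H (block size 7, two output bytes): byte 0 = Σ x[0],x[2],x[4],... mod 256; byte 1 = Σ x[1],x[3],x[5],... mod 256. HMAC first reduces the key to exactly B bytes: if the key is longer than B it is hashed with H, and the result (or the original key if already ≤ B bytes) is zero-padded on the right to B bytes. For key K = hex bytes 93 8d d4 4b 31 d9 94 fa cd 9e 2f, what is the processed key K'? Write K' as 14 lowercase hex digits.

28490000000000

|K| = 11 > B = 7, so first hash the key.
H(K): even-index sum = 808 mod 256 = 40; odd-index sum = 841 mod 256 = 73 → 28 49.
Zero-pad H(K) = 28 49 to 7 bytes: K' = 28 49 00 00 00 00 00.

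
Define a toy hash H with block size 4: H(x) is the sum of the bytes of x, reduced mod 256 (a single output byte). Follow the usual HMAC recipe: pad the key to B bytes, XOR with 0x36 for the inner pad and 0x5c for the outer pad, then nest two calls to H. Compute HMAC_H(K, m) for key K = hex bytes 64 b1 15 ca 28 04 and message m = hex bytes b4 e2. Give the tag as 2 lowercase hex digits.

Key hex bytes 64 b1 15 ca 28 04 is 6 bytes > B = 4, so hash it first: H(key) = 20, then zero-pad to 4 bytes: K' = 20 00 00 00.
K' ⊕ ipad = 16 36 36 36.  K' ⊕ opad = 7c 5c 5c 5c.
Inner input = (K'⊕ipad) ∥ m = 16 36 36 36 ∥ b4 e2.
Inner hash: sum = 22+54+54+54+180+226 = 590; mod 256 = 78 → 4e.
Outer input = (K'⊕opad) ∥ inner = 7c 5c 5c 5c ∥ 4e.
Outer hash (tag): sum = 124+92+92+92+78 = 478; mod 256 = 222 → de.

de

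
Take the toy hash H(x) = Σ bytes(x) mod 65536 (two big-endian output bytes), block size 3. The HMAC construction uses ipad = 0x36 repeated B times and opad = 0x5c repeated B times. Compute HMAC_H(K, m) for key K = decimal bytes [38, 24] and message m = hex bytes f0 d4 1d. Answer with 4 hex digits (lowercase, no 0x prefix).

Key decimal bytes [38, 24] = 26 18 is 2 bytes ≤ B = 3; zero-pad to 3 bytes: K' = 26 18 00.
K' ⊕ ipad = 10 2e 36.  K' ⊕ opad = 7a 44 5c.
Inner input = (K'⊕ipad) ∥ m = 10 2e 36 ∥ f0 d4 1d.
Inner hash: sum = 16+46+54+240+212+29 = 597 → 02 55.
Outer input = (K'⊕opad) ∥ inner = 7a 44 5c ∥ 02 55.
Outer hash (tag): sum = 122+68+92+2+85 = 369 → 01 71.

0171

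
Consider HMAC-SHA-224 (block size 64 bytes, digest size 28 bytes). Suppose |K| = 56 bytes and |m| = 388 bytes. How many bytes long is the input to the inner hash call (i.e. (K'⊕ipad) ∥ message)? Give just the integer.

452

Key is 56 ≤ 64 bytes, zero-padded: |K'| = 64.
Inner input = (K'⊕ipad) ∥ m → 64 + 388 = 452 bytes.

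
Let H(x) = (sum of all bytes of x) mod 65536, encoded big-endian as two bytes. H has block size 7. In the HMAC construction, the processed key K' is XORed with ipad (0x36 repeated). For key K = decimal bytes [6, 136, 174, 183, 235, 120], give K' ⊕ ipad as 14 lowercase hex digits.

30be9881dd4e36

Key decimal bytes [6, 136, 174, 183, 235, 120] = 06 88 ae b7 eb 78 is 6 bytes ≤ B = 7; zero-pad to 7 bytes: K' = 06 88 ae b7 eb 78 00.
XOR each byte with 0x36: 06⊕36=30, 88⊕36=be, ae⊕36=98, b7⊕36=81, eb⊕36=dd, 78⊕36=4e, 00⊕36=36.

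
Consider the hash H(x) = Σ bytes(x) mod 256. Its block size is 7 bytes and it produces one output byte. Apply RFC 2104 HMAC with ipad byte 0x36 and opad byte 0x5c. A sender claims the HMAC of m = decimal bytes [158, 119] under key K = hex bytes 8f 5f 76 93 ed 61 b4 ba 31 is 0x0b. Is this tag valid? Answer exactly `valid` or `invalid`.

Key hex bytes 8f 5f 76 93 ed 61 b4 ba 31 is 9 bytes > B = 7, so hash it first: H(key) = e4, then zero-pad to 7 bytes: K' = e4 00 00 00 00 00 00.
K' ⊕ ipad = d2 36 36 36 36 36 36; K' ⊕ opad = b8 5c 5c 5c 5c 5c 5c.
Inner hash: sum = 210+54+54+54+54+54+54+158+119 = 811; mod 256 = 43 → 2b.
Outer hash (recomputed tag): sum = 184+92+92+92+92+92+92+43 = 779; mod 256 = 11 → 0b.
Recomputed tag = 0b; claimed = 0b → match.

valid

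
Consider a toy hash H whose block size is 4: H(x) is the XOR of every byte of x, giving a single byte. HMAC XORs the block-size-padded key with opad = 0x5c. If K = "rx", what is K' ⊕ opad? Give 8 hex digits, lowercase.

2e245c5c

Key "rx" = 72 78 is 2 bytes ≤ B = 4; zero-pad to 4 bytes: K' = 72 78 00 00.
XOR each byte with 0x5c: 72⊕5c=2e, 78⊕5c=24, 00⊕5c=5c, 00⊕5c=5c.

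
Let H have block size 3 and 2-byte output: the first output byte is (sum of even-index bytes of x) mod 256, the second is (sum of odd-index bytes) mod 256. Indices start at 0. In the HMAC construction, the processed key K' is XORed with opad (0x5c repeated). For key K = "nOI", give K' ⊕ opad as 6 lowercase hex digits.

Key "nOI" = 6e 4f 49 is exactly B = 3 bytes: K' = 6e 4f 49.
XOR each byte with 0x5c: 6e⊕5c=32, 4f⊕5c=13, 49⊕5c=15.

321315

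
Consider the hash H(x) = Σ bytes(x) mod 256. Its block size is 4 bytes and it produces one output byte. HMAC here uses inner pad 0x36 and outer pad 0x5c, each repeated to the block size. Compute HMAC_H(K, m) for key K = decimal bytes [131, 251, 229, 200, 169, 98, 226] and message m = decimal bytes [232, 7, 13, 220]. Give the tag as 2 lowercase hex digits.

Key decimal bytes [131, 251, 229, 200, 169, 98, 226] = 83 fb e5 c8 a9 62 e2 is 7 bytes > B = 4, so hash it first: H(key) = 18, then zero-pad to 4 bytes: K' = 18 00 00 00.
K' ⊕ ipad = 2e 36 36 36.  K' ⊕ opad = 44 5c 5c 5c.
Inner input = (K'⊕ipad) ∥ m = 2e 36 36 36 ∥ e8 07 0d dc.
Inner hash: sum = 46+54+54+54+232+7+13+220 = 680; mod 256 = 168 → a8.
Outer input = (K'⊕opad) ∥ inner = 44 5c 5c 5c ∥ a8.
Outer hash (tag): sum = 68+92+92+92+168 = 512; mod 256 = 0 → 00.

00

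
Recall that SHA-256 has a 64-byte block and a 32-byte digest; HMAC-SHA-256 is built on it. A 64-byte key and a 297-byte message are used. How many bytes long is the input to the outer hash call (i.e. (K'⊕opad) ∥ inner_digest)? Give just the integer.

96

Key is 64 ≤ 64 bytes, zero-padded: |K'| = 64.
Outer input = (K'⊕opad) ∥ H(inner) → 64 + 32 = 96 bytes.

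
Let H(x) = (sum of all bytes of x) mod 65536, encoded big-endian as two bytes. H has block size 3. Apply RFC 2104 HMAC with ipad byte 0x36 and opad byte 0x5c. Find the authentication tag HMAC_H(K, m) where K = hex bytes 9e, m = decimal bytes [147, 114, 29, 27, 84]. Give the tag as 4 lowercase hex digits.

0221

Key hex bytes 9e is 1 byte ≤ B = 3; zero-pad to 3 bytes: K' = 9e 00 00.
K' ⊕ ipad = a8 36 36.  K' ⊕ opad = c2 5c 5c.
Inner input = (K'⊕ipad) ∥ m = a8 36 36 ∥ 93 72 1d 1b 54.
Inner hash: sum = 168+54+54+147+114+29+27+84 = 677 → 02 a5.
Outer input = (K'⊕opad) ∥ inner = c2 5c 5c ∥ 02 a5.
Outer hash (tag): sum = 194+92+92+2+165 = 545 → 02 21.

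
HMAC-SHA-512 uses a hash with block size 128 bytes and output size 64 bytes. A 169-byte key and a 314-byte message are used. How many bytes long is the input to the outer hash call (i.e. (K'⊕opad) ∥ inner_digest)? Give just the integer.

Key is 169 > 128 bytes, so it is hashed to 64 bytes then zero-padded to 128: |K'| = 128.
Outer input = (K'⊕opad) ∥ H(inner) → 128 + 64 = 192 bytes.

192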